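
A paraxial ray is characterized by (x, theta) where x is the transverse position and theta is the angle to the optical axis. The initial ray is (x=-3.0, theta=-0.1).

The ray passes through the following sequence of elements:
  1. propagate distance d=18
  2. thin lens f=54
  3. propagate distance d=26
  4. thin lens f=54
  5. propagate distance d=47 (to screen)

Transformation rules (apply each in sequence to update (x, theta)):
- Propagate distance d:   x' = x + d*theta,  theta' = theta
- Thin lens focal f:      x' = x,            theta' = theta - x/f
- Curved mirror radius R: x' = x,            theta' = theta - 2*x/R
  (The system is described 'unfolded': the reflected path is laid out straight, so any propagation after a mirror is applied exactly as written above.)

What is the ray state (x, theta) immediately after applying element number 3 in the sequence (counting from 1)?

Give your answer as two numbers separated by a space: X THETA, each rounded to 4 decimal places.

Initial: x=-3.0000 theta=-0.1000
After 1 (propagate distance d=18): x=-4.8000 theta=-0.1000
After 2 (thin lens f=54): x=-4.8000 theta=-1/90 (≈-0.0111)
After 3 (propagate distance d=26): x=-229/45 (≈-5.0889) theta=-1/90 (≈-0.0111)
Rounded to 4 decimal places: x = -5.0889, theta = -0.0111

Answer: -5.0889 -0.0111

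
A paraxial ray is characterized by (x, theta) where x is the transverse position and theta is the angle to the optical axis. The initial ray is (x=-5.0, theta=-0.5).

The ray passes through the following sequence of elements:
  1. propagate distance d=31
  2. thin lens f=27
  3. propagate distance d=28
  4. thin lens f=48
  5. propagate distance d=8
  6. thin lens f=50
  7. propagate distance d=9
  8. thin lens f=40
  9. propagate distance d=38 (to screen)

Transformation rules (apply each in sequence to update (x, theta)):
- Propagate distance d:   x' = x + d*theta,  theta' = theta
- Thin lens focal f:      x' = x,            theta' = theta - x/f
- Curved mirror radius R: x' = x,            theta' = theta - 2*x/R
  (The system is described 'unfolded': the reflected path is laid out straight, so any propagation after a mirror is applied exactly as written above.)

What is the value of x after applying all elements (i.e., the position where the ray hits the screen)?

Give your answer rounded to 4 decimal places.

Answer: 27.0171

Derivation:
Initial: x=-5.0000 theta=-0.5000
After 1 (propagate distance d=31): x=-20.5000 theta=-0.5000
After 2 (thin lens f=27): x=-20.5000 theta=7/27 (≈0.2593)
After 3 (propagate distance d=28): x=-715/54 (≈-13.2407) theta=7/27 (≈0.2593)
After 4 (thin lens f=48): x=-715/54 (≈-13.2407) theta=1387/2592 (≈0.5351)
After 5 (propagate distance d=8): x=-2903/324 (≈-8.9599) theta=1387/2592 (≈0.5351)
After 6 (thin lens f=50): x=-2903/324 (≈-8.9599) theta=5143/7200 (≈0.7143)
After 7 (propagate distance d=9): x=-164017/64800 (≈-2.5311) theta=5143/7200 (≈0.7143)
After 8 (thin lens f=40): x=-164017/64800 (≈-2.5311) theta=2015497/2592000 (≈0.7776)
After 9 (propagate distance d=38 (to screen)): x=35014103/1296000 (≈27.0171) theta=2015497/2592000 (≈0.7776)
Rounded to 4 decimal places: x = 27.0171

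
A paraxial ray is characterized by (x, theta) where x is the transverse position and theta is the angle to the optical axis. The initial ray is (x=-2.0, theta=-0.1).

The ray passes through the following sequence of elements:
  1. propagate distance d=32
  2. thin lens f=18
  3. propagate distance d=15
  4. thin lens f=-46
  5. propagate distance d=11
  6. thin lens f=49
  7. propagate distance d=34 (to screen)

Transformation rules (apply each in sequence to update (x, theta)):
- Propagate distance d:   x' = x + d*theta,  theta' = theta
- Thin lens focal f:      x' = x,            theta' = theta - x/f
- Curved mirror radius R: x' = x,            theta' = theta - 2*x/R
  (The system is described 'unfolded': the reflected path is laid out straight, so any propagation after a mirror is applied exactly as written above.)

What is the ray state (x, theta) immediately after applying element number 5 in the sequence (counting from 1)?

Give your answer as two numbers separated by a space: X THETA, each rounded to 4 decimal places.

Answer: -0.8548 0.1374

Derivation:
Initial: x=-2.0000 theta=-0.1000
After 1 (propagate distance d=32): x=-5.2000 theta=-0.1000
After 2 (thin lens f=18): x=-5.2000 theta=17/90 (≈0.1889)
After 3 (propagate distance d=15): x=-71/30 (≈-2.3667) theta=17/90 (≈0.1889)
After 4 (thin lens f=-46): x=-71/30 (≈-2.3667) theta=569/4140 (≈0.1374)
After 5 (propagate distance d=11): x=-3539/4140 (≈-0.8548) theta=569/4140 (≈0.1374)
Rounded to 4 decimal places: x = -0.8548, theta = 0.1374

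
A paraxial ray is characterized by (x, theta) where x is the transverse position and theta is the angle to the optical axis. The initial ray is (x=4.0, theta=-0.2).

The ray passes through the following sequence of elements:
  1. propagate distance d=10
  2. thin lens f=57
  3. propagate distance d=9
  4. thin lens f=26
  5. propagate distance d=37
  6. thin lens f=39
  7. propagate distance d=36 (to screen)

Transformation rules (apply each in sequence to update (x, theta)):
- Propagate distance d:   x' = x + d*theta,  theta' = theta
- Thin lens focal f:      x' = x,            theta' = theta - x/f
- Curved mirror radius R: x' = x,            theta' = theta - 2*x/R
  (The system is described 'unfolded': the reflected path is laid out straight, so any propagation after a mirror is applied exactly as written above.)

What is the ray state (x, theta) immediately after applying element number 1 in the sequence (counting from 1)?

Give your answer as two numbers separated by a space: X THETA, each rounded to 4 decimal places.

Initial: x=4.0000 theta=-0.2000
After 1 (propagate distance d=10): x=2.0000 theta=-0.2000
Rounded to 4 decimal places: x = 2.0000, theta = -0.2000

Answer: 2.0000 -0.2000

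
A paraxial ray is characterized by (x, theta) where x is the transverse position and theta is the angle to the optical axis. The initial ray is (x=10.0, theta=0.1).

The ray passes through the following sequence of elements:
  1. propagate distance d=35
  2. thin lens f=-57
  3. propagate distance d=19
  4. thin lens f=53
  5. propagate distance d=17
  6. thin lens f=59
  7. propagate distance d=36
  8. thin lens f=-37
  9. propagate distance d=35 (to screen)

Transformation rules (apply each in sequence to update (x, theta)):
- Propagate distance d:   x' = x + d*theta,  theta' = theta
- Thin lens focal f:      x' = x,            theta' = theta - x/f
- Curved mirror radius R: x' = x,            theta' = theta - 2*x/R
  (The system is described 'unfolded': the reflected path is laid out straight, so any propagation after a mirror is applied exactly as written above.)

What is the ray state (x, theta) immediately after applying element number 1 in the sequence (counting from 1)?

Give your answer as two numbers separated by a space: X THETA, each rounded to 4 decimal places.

Initial: x=10.0000 theta=0.1000
After 1 (propagate distance d=35): x=13.5000 theta=0.1000
Rounded to 4 decimal places: x = 13.5000, theta = 0.1000

Answer: 13.5000 0.1000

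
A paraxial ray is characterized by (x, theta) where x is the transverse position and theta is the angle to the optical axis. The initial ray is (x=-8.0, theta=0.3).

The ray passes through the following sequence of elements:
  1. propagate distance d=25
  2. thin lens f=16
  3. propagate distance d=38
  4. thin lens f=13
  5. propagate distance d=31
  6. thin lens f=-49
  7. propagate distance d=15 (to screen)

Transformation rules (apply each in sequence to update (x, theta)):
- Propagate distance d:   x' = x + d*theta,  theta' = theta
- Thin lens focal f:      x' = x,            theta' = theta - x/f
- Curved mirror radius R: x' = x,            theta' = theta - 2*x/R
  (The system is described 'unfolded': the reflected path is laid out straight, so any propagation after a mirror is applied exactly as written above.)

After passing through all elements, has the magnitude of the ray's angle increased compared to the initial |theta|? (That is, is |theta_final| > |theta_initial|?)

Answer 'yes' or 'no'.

Initial: x=-8.0000 theta=0.3000
After 1 (propagate distance d=25): x=-0.5000 theta=0.3000
After 2 (thin lens f=16): x=-0.5000 theta=53/160 (≈0.3313)
After 3 (propagate distance d=38): x=12.0875 theta=53/160 (≈0.3313)
After 4 (thin lens f=13): x=12.0875 theta=-249/416 (≈-0.5986)
After 5 (propagate distance d=31): x=-13453/2080 (≈-6.4678) theta=-249/416 (≈-0.5986)
After 6 (thin lens f=-49): x=-13453/2080 (≈-6.4678) theta=-37229/50960 (≈-0.7306)
After 7 (propagate distance d=15 (to screen)): x=-1776067/101920 (≈-17.4261) theta=-37229/50960 (≈-0.7306)
|theta_initial|=0.3000 |theta_final|=37229/50960 (≈0.7306) -> increased

Answer: yes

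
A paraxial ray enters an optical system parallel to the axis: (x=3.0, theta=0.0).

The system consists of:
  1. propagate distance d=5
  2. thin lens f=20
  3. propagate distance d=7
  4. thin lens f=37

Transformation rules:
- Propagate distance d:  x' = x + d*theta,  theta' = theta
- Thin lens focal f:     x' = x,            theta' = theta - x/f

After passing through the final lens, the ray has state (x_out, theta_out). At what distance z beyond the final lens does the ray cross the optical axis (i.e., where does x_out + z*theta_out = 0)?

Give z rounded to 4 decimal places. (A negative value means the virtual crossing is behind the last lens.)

Answer: 9.6200

Derivation:
Initial: x=3.0000 theta=0.0000
After 1 (propagate distance d=5): x=3.0000 theta=0.0000
After 2 (thin lens f=20): x=3.0000 theta=-0.1500
After 3 (propagate distance d=7): x=1.9500 theta=-0.1500
After 4 (thin lens f=37): x=1.9500 theta=-15/74 (≈-0.2027)
z_focus = -x_out/theta_out = -(1.9500)/(-15/74) = 9.6200
Rounded to 4 decimal places: z = 9.6200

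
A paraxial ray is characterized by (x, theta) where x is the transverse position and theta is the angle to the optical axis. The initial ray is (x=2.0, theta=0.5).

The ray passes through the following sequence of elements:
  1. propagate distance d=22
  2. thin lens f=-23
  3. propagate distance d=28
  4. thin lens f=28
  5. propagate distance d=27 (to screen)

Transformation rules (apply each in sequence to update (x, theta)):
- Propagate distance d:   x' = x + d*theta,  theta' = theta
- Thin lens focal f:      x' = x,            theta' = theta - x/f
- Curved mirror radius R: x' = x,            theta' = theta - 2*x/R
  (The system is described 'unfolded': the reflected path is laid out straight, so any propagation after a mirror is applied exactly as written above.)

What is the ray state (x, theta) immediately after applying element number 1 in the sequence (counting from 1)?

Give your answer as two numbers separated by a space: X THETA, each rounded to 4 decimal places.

Answer: 13.0000 0.5000

Derivation:
Initial: x=2.0000 theta=0.5000
After 1 (propagate distance d=22): x=13.0000 theta=0.5000
Rounded to 4 decimal places: x = 13.0000, theta = 0.5000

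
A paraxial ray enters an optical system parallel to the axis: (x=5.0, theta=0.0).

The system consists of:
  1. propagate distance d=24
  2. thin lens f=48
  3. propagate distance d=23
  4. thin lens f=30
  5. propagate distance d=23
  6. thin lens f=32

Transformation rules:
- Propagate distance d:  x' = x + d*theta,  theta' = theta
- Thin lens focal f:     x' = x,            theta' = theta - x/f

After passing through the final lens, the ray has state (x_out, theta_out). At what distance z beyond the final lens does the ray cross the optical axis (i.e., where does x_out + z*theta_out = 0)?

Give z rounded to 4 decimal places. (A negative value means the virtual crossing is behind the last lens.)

Initial: x=5.0000 theta=0.0000
After 1 (propagate distance d=24): x=5.0000 theta=0.0000
After 2 (thin lens f=48): x=5.0000 theta=-5/48 (≈-0.1042)
After 3 (propagate distance d=23): x=125/48 (≈2.6042) theta=-5/48 (≈-0.1042)
After 4 (thin lens f=30): x=125/48 (≈2.6042) theta=-55/288 (≈-0.1910)
After 5 (propagate distance d=23): x=-515/288 (≈-1.7882) theta=-55/288 (≈-0.1910)
After 6 (thin lens f=32): x=-515/288 (≈-1.7882) theta=-415/3072 (≈-0.1351)
z_focus = -x_out/theta_out = -(-515/288)/(-415/3072) = -3296/249 ≈ -13.2369
Rounded to 4 decimal places: z = -13.2369

Answer: -13.2369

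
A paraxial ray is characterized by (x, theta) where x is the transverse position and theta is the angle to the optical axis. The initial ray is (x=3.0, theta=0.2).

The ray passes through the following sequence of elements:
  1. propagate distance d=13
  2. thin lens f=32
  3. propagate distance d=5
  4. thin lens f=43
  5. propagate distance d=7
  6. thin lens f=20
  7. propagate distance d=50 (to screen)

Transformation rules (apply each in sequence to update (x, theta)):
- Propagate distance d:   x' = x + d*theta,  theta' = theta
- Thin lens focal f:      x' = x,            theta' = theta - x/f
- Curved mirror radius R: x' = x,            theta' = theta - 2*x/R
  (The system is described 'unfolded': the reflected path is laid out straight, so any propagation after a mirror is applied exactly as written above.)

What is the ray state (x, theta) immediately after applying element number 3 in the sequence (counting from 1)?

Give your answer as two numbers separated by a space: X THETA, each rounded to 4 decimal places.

Answer: 5.7250 0.0250

Derivation:
Initial: x=3.0000 theta=0.2000
After 1 (propagate distance d=13): x=5.6000 theta=0.2000
After 2 (thin lens f=32): x=5.6000 theta=0.0250
After 3 (propagate distance d=5): x=5.7250 theta=0.0250
Rounded to 4 decimal places: x = 5.7250, theta = 0.0250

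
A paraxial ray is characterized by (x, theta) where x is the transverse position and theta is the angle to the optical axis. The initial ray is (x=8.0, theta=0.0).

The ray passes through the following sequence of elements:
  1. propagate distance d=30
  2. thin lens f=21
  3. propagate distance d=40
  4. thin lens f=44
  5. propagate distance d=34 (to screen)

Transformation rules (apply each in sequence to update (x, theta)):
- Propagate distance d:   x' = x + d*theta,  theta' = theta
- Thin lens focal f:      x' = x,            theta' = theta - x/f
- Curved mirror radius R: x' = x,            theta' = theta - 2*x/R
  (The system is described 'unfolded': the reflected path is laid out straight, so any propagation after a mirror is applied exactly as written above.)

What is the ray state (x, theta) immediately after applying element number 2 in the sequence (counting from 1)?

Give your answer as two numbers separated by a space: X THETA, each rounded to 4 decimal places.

Answer: 8.0000 -0.3810

Derivation:
Initial: x=8.0000 theta=0.0000
After 1 (propagate distance d=30): x=8.0000 theta=0.0000
After 2 (thin lens f=21): x=8.0000 theta=-8/21 (≈-0.3810)
Rounded to 4 decimal places: x = 8.0000, theta = -0.3810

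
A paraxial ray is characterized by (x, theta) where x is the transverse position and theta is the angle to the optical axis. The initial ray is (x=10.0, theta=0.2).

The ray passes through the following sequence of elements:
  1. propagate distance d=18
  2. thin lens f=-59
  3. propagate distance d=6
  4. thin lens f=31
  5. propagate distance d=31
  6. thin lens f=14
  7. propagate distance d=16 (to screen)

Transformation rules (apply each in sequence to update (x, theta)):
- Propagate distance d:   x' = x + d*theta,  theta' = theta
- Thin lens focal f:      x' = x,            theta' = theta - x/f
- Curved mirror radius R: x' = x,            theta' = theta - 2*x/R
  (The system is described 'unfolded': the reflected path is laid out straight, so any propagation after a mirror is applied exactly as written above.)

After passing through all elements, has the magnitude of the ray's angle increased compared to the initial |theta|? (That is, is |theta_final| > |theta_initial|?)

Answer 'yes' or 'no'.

Initial: x=10.0000 theta=0.2000
After 1 (propagate distance d=18): x=13.6000 theta=0.2000
After 2 (thin lens f=-59): x=13.6000 theta=127/295 (≈0.4305)
After 3 (propagate distance d=6): x=4774/295 (≈16.1831) theta=127/295 (≈0.4305)
After 4 (thin lens f=31): x=4774/295 (≈16.1831) theta=-27/295 (≈-0.0915)
After 5 (propagate distance d=31): x=3937/295 (≈13.3458) theta=-27/295 (≈-0.0915)
After 6 (thin lens f=14): x=3937/295 (≈13.3458) theta=-863/826 (≈-1.0448)
After 7 (propagate distance d=16 (to screen)): x=-6961/2065 (≈-3.3709) theta=-863/826 (≈-1.0448)
|theta_initial|=0.2000 |theta_final|=863/826 (≈1.0448) -> increased

Answer: yes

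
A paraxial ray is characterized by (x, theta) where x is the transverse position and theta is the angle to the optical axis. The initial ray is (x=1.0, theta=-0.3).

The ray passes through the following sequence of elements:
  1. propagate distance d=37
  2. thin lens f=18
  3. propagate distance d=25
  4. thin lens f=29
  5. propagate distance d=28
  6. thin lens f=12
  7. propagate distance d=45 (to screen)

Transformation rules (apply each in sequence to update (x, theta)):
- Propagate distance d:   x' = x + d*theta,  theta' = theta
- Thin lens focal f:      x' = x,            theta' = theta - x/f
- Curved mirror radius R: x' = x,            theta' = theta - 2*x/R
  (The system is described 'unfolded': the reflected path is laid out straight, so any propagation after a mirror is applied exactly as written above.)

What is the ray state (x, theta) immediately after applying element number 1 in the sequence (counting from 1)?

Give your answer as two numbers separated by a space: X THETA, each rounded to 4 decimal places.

Answer: -10.1000 -0.3000

Derivation:
Initial: x=1.0000 theta=-0.3000
After 1 (propagate distance d=37): x=-10.1000 theta=-0.3000
Rounded to 4 decimal places: x = -10.1000, theta = -0.3000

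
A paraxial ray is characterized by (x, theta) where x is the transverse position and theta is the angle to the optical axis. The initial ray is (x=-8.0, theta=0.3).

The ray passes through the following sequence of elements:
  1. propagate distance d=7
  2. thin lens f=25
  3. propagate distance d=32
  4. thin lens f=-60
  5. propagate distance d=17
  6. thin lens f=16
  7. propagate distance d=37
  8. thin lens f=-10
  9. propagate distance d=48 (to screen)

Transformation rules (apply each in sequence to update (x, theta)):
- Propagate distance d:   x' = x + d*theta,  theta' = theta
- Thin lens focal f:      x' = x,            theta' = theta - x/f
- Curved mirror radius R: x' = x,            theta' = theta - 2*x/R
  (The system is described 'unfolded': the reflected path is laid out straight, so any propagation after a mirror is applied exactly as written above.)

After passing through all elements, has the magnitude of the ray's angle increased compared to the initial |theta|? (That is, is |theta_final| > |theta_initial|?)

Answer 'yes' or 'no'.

Initial: x=-8.0000 theta=0.3000
After 1 (propagate distance d=7): x=-5.9000 theta=0.3000
After 2 (thin lens f=25): x=-5.9000 theta=0.5360
After 3 (propagate distance d=32): x=11.2520 theta=0.5360
After 4 (thin lens f=-60): x=11.2520 theta=10853/15000 (≈0.7235)
After 5 (propagate distance d=17): x=353281/15000 (≈23.5521) theta=10853/15000 (≈0.7235)
After 6 (thin lens f=16): x=353281/15000 (≈23.5521) theta=-179633/240000 (≈-0.7485)
After 7 (propagate distance d=37): x=-39757/9600 (≈-4.1414) theta=-179633/240000 (≈-0.7485)
After 8 (thin lens f=-10): x=-39757/9600 (≈-4.1414) theta=-186017/160000 (≈-1.1626)
After 9 (propagate distance d=48 (to screen)): x=-14387149/240000 (≈-59.9465) theta=-186017/160000 (≈-1.1626)
|theta_initial|=0.3000 |theta_final|=186017/160000 (≈1.1626) -> increased

Answer: yes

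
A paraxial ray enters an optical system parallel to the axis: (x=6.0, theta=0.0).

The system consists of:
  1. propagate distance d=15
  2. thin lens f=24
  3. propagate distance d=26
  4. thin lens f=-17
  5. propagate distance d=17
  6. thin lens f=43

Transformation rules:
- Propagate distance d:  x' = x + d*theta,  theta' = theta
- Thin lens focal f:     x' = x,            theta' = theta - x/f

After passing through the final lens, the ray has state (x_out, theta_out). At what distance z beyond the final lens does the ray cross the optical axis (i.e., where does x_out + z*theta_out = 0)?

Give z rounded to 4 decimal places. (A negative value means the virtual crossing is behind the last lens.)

Initial: x=6.0000 theta=0.0000
After 1 (propagate distance d=15): x=6.0000 theta=0.0000
After 2 (thin lens f=24): x=6.0000 theta=-0.2500
After 3 (propagate distance d=26): x=-0.5000 theta=-0.2500
After 4 (thin lens f=-17): x=-0.5000 theta=-19/68 (≈-0.2794)
After 5 (propagate distance d=17): x=-5.2500 theta=-19/68 (≈-0.2794)
After 6 (thin lens f=43): x=-5.2500 theta=-115/731 (≈-0.1573)
z_focus = -x_out/theta_out = -(-5.2500)/(-115/731) = -15351/460 ≈ -33.3717
Rounded to 4 decimal places: z = -33.3717

Answer: -33.3717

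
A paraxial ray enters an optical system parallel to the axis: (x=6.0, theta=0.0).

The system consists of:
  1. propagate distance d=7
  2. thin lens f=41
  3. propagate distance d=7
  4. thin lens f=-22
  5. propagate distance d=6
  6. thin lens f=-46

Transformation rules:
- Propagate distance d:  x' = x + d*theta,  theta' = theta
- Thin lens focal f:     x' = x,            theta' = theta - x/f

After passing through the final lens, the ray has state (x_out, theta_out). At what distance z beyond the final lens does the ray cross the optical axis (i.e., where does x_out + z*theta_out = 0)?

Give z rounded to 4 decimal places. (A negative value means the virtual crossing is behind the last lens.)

Initial: x=6.0000 theta=0.0000
After 1 (propagate distance d=7): x=6.0000 theta=0.0000
After 2 (thin lens f=41): x=6.0000 theta=-6/41 (≈-0.1463)
After 3 (propagate distance d=7): x=204/41 (≈4.9756) theta=-6/41 (≈-0.1463)
After 4 (thin lens f=-22): x=204/41 (≈4.9756) theta=36/451 (≈0.0798)
After 5 (propagate distance d=6): x=60/11 (≈5.4545) theta=36/451 (≈0.0798)
After 6 (thin lens f=-46): x=60/11 (≈5.4545) theta=2058/10373 (≈0.1984)
z_focus = -x_out/theta_out = -(60/11)/(2058/10373) = -9430/343 ≈ -27.4927
Rounded to 4 decimal places: z = -27.4927

Answer: -27.4927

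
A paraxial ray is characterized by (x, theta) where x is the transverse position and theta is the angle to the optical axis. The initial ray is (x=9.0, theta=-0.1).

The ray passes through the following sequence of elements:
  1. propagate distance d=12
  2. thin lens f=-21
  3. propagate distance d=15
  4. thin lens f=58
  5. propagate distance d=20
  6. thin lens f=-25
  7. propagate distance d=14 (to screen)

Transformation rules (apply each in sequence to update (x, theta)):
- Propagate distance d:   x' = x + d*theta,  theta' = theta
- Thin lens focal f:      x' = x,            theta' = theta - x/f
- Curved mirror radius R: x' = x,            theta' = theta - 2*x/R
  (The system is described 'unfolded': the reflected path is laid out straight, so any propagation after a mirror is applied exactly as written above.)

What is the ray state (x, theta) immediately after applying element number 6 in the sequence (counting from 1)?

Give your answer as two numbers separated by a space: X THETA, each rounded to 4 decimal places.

Answer: 13.2064 0.5950

Derivation:
Initial: x=9.0000 theta=-0.1000
After 1 (propagate distance d=12): x=7.8000 theta=-0.1000
After 2 (thin lens f=-21): x=7.8000 theta=19/70 (≈0.2714)
After 3 (propagate distance d=15): x=831/70 (≈11.8714) theta=19/70 (≈0.2714)
After 4 (thin lens f=58): x=831/70 (≈11.8714) theta=271/4060 (≈0.0667)
After 5 (propagate distance d=20): x=26809/2030 (≈13.2064) theta=271/4060 (≈0.0667)
After 6 (thin lens f=-25): x=26809/2030 (≈13.2064) theta=60393/101500 (≈0.5950)
Rounded to 4 decimal places: x = 13.2064, theta = 0.5950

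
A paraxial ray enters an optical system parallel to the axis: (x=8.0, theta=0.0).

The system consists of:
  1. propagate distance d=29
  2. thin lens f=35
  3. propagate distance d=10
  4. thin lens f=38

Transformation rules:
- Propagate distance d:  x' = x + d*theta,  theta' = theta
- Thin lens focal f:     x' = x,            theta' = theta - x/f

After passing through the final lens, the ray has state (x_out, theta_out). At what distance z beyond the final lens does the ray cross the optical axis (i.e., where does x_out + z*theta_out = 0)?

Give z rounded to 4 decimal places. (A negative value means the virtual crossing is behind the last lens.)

Initial: x=8.0000 theta=0.0000
After 1 (propagate distance d=29): x=8.0000 theta=0.0000
After 2 (thin lens f=35): x=8.0000 theta=-8/35 (≈-0.2286)
After 3 (propagate distance d=10): x=40/7 (≈5.7143) theta=-8/35 (≈-0.2286)
After 4 (thin lens f=38): x=40/7 (≈5.7143) theta=-36/95 (≈-0.3789)
z_focus = -x_out/theta_out = -(40/7)/(-36/95) = 950/63 ≈ 15.0794
Rounded to 4 decimal places: z = 15.0794

Answer: 15.0794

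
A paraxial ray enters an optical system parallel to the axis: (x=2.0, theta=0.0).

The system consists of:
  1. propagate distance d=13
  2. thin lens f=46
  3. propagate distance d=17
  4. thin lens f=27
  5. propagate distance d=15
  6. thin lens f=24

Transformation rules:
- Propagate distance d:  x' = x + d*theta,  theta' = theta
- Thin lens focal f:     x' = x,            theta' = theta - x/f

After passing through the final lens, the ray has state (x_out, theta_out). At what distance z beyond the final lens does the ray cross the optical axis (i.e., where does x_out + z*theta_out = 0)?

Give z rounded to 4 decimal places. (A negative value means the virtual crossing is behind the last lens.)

Answer: -1.0629

Derivation:
Initial: x=2.0000 theta=0.0000
After 1 (propagate distance d=13): x=2.0000 theta=0.0000
After 2 (thin lens f=46): x=2.0000 theta=-1/23 (≈-0.0435)
After 3 (propagate distance d=17): x=29/23 (≈1.2609) theta=-1/23 (≈-0.0435)
After 4 (thin lens f=27): x=29/23 (≈1.2609) theta=-56/621 (≈-0.0902)
After 5 (propagate distance d=15): x=-19/207 (≈-0.0918) theta=-56/621 (≈-0.0902)
After 6 (thin lens f=24): x=-19/207 (≈-0.0918) theta=-143/1656 (≈-0.0864)
z_focus = -x_out/theta_out = -(-19/207)/(-143/1656) = -152/143 ≈ -1.0629
Rounded to 4 decimal places: z = -1.0629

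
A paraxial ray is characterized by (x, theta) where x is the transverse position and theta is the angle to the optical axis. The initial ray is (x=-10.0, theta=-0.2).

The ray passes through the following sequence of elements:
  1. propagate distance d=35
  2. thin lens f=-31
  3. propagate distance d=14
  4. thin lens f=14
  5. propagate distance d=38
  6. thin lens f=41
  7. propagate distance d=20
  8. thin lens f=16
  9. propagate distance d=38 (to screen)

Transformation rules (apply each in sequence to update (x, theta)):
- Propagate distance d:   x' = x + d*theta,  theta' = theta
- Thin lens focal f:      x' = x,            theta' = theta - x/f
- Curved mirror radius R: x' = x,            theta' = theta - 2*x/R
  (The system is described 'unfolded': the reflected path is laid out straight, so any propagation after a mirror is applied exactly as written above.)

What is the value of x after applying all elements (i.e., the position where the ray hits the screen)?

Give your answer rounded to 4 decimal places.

Initial: x=-10.0000 theta=-0.2000
After 1 (propagate distance d=35): x=-17.0000 theta=-0.2000
After 2 (thin lens f=-31): x=-17.0000 theta=-116/155 (≈-0.7484)
After 3 (propagate distance d=14): x=-4259/155 (≈-27.4774) theta=-116/155 (≈-0.7484)
After 4 (thin lens f=14): x=-4259/155 (≈-27.4774) theta=17/14 (≈1.2143)
After 5 (propagate distance d=38): x=20252/1085 (≈18.6654) theta=17/14 (≈1.2143)
After 6 (thin lens f=41): x=20252/1085 (≈18.6654) theta=67531/88970 (≈0.7590)
After 7 (propagate distance d=20): x=1505642/44485 (≈33.8461) theta=67531/88970 (≈0.7590)
After 8 (thin lens f=16): x=1505642/44485 (≈33.8461) theta=-482697/355880 (≈-1.3563)
After 9 (propagate distance d=38 (to screen)): x=-629735/35588 (≈-17.6952) theta=-482697/355880 (≈-1.3563)
Rounded to 4 decimal places: x = -17.6952

Answer: -17.6952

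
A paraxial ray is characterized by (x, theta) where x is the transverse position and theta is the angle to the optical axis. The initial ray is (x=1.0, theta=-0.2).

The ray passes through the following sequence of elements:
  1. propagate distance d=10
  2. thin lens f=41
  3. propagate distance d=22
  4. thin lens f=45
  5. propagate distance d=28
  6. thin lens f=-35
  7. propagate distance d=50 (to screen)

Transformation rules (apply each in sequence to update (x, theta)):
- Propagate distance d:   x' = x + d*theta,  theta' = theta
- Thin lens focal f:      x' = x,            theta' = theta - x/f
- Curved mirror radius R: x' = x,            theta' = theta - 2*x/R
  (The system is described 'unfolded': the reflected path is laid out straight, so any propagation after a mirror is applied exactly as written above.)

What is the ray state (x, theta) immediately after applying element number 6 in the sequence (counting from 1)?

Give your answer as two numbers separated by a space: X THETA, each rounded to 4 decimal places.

Answer: -6.7544 -0.2605

Derivation:
Initial: x=1.0000 theta=-0.2000
After 1 (propagate distance d=10): x=-1.0000 theta=-0.2000
After 2 (thin lens f=41): x=-1.0000 theta=-36/205 (≈-0.1756)
After 3 (propagate distance d=22): x=-997/205 (≈-4.8634) theta=-36/205 (≈-0.1756)
After 4 (thin lens f=45): x=-997/205 (≈-4.8634) theta=-623/9225 (≈-0.0675)
After 5 (propagate distance d=28): x=-62309/9225 (≈-6.7544) theta=-623/9225 (≈-0.0675)
After 6 (thin lens f=-35): x=-62309/9225 (≈-6.7544) theta=-9346/35875 (≈-0.2605)
Rounded to 4 decimal places: x = -6.7544, theta = -0.2605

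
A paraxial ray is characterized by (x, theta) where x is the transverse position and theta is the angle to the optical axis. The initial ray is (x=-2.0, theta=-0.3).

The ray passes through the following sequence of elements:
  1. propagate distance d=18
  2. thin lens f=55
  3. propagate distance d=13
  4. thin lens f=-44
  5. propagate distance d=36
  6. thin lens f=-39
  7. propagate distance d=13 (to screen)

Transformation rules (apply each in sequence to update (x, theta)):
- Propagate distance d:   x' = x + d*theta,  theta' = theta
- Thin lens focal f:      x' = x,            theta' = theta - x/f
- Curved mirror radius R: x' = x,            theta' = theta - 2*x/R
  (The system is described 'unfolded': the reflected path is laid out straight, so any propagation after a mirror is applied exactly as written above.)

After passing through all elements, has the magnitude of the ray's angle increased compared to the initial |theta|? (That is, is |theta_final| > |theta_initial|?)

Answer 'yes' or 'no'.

Initial: x=-2.0000 theta=-0.3000
After 1 (propagate distance d=18): x=-7.4000 theta=-0.3000
After 2 (thin lens f=55): x=-7.4000 theta=-91/550 (≈-0.1655)
After 3 (propagate distance d=13): x=-5253/550 (≈-9.5509) theta=-91/550 (≈-0.1655)
After 4 (thin lens f=-44): x=-5253/550 (≈-9.5509) theta=-9257/24200 (≈-0.3825)
After 5 (propagate distance d=36): x=-70548/3025 (≈-23.3217) theta=-9257/24200 (≈-0.3825)
After 6 (thin lens f=-39): x=-70548/3025 (≈-23.3217) theta=-308469/314600 (≈-0.9805)
After 7 (propagate distance d=13 (to screen)): x=-872853/24200 (≈-36.0683) theta=-308469/314600 (≈-0.9805)
|theta_initial|=0.3000 |theta_final|=308469/314600 (≈0.9805) -> increased

Answer: yes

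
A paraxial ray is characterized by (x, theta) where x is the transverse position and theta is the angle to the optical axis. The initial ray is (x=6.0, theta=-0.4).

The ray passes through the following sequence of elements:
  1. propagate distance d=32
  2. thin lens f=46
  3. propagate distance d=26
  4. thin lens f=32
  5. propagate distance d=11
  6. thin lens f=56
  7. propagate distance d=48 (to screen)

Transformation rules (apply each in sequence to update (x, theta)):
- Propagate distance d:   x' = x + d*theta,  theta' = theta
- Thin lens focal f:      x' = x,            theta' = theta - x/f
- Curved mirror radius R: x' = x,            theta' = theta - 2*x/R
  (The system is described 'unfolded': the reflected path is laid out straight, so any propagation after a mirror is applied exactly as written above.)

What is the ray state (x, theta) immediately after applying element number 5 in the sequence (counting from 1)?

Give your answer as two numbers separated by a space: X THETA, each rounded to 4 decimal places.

Initial: x=6.0000 theta=-0.4000
After 1 (propagate distance d=32): x=-6.8000 theta=-0.4000
After 2 (thin lens f=46): x=-6.8000 theta=-29/115 (≈-0.2522)
After 3 (propagate distance d=26): x=-1536/115 (≈-13.3565) theta=-29/115 (≈-0.2522)
After 4 (thin lens f=32): x=-1536/115 (≈-13.3565) theta=19/115 (≈0.1652)
After 5 (propagate distance d=11): x=-1327/115 (≈-11.5391) theta=19/115 (≈0.1652)
Rounded to 4 decimal places: x = -11.5391, theta = 0.1652

Answer: -11.5391 0.1652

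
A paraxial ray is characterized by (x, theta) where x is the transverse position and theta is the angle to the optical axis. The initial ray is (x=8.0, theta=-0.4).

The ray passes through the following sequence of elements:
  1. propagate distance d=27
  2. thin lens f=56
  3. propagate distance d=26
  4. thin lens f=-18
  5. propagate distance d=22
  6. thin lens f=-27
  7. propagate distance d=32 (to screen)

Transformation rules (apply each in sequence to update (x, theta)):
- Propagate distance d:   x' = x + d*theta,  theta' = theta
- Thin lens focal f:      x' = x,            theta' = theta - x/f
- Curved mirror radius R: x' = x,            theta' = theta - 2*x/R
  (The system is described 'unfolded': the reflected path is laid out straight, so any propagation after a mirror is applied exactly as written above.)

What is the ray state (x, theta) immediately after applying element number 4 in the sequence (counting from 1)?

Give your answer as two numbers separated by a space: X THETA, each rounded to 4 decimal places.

Answer: -11.9000 -1.0111

Derivation:
Initial: x=8.0000 theta=-0.4000
After 1 (propagate distance d=27): x=-2.8000 theta=-0.4000
After 2 (thin lens f=56): x=-2.8000 theta=-0.3500
After 3 (propagate distance d=26): x=-11.9000 theta=-0.3500
After 4 (thin lens f=-18): x=-11.9000 theta=-91/90 (≈-1.0111)
Rounded to 4 decimal places: x = -11.9000, theta = -1.0111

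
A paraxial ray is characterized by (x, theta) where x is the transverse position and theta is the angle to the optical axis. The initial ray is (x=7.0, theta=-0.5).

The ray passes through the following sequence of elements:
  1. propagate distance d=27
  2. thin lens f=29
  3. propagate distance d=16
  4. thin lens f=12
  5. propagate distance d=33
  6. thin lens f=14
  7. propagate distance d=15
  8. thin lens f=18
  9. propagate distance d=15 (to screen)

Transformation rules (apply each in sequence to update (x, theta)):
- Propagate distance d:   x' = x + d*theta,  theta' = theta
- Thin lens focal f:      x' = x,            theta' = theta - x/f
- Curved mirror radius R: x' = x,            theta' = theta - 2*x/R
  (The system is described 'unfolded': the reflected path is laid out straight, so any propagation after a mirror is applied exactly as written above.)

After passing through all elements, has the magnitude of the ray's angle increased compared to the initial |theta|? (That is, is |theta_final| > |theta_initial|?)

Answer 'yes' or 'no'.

Answer: yes

Derivation:
Initial: x=7.0000 theta=-0.5000
After 1 (propagate distance d=27): x=-6.5000 theta=-0.5000
After 2 (thin lens f=29): x=-6.5000 theta=-8/29 (≈-0.2759)
After 3 (propagate distance d=16): x=-633/58 (≈-10.9138) theta=-8/29 (≈-0.2759)
After 4 (thin lens f=12): x=-633/58 (≈-10.9138) theta=147/232 (≈0.6336)
After 5 (propagate distance d=33): x=2319/232 (≈9.9957) theta=147/232 (≈0.6336)
After 6 (thin lens f=14): x=2319/232 (≈9.9957) theta=-9/112 (≈-0.0804)
After 7 (propagate distance d=15): x=28551/3248 (≈8.7903) theta=-9/112 (≈-0.0804)
After 8 (thin lens f=18): x=28551/3248 (≈8.7903) theta=-11083/19488 (≈-0.5687)
After 9 (propagate distance d=15 (to screen)): x=241/928 (≈0.2597) theta=-11083/19488 (≈-0.5687)
|theta_initial|=0.5000 |theta_final|=11083/19488 (≈0.5687) -> increased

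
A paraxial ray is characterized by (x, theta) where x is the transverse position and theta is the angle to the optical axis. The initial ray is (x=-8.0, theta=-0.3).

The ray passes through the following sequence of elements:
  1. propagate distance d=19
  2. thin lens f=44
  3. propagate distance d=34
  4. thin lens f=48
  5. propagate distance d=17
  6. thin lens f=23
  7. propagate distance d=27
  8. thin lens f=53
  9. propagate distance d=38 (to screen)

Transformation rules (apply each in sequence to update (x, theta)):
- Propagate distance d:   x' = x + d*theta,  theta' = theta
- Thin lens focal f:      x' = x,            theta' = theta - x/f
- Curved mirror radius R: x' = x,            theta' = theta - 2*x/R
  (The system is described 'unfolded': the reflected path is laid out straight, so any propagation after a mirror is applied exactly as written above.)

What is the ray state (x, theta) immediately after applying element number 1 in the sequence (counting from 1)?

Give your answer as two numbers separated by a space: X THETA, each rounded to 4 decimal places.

Initial: x=-8.0000 theta=-0.3000
After 1 (propagate distance d=19): x=-13.7000 theta=-0.3000
Rounded to 4 decimal places: x = -13.7000, theta = -0.3000

Answer: -13.7000 -0.3000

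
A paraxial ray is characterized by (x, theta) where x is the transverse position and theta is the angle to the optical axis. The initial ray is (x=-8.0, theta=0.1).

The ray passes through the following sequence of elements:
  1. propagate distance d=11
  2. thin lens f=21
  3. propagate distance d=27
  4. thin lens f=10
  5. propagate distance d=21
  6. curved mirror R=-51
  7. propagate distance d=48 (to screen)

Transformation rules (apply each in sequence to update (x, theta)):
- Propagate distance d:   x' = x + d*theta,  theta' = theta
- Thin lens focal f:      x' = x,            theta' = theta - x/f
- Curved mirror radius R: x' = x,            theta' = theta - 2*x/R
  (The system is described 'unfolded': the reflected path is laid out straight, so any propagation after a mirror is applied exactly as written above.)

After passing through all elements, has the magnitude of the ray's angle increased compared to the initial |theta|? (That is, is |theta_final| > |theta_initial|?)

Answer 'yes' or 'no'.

Initial: x=-8.0000 theta=0.1000
After 1 (propagate distance d=11): x=-6.9000 theta=0.1000
After 2 (thin lens f=21): x=-6.9000 theta=3/7 (≈0.4286)
After 3 (propagate distance d=27): x=327/70 (≈4.6714) theta=3/7 (≈0.4286)
After 4 (thin lens f=10): x=327/70 (≈4.6714) theta=-27/700 (≈-0.0386)
After 5 (propagate distance d=21): x=2703/700 (≈3.8614) theta=-27/700 (≈-0.0386)
After 6 (curved mirror R=-51): x=2703/700 (≈3.8614) theta=79/700 (≈0.1129)
After 7 (propagate distance d=48 (to screen)): x=1299/140 (≈9.2786) theta=79/700 (≈0.1129)
|theta_initial|=0.1000 |theta_final|=79/700 (≈0.1129) -> increased

Answer: yes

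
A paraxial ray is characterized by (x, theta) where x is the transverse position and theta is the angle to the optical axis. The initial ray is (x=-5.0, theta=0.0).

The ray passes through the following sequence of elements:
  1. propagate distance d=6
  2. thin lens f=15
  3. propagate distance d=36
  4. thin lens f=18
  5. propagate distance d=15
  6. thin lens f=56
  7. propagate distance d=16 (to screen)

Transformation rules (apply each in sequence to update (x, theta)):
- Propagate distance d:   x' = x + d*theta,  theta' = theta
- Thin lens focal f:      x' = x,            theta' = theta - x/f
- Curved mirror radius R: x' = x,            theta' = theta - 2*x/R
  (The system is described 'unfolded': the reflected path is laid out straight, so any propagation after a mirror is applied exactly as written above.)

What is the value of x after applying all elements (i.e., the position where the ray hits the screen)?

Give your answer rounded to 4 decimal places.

Answer: 3.5159

Derivation:
Initial: x=-5.0000 theta=0.0000
After 1 (propagate distance d=6): x=-5.0000 theta=0.0000
After 2 (thin lens f=15): x=-5.0000 theta=1/3 (≈0.3333)
After 3 (propagate distance d=36): x=7.0000 theta=1/3 (≈0.3333)
After 4 (thin lens f=18): x=7.0000 theta=-1/18 (≈-0.0556)
After 5 (propagate distance d=15): x=37/6 (≈6.1667) theta=-1/18 (≈-0.0556)
After 6 (thin lens f=56): x=37/6 (≈6.1667) theta=-167/1008 (≈-0.1657)
After 7 (propagate distance d=16 (to screen)): x=443/126 (≈3.5159) theta=-167/1008 (≈-0.1657)
Rounded to 4 decimal places: x = 3.5159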